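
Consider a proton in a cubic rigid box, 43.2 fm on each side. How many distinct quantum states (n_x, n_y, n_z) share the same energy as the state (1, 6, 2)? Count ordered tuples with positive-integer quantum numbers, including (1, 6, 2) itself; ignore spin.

The level has n_x² + n_y² + n_z² = 41. The ordered positive-integer solutions are (1, 2, 6), (1, 6, 2), (2, 1, 6), (2, 6, 1), (3, 4, 4), (4, 3, 4), (4, 4, 3), (6, 1, 2), (6, 2, 1).
That gives 9 states.

degeneracy = 9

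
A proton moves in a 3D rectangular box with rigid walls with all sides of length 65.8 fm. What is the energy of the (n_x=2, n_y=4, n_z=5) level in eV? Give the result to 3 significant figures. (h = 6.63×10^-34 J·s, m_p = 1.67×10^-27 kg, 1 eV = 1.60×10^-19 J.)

E = 2.14×10^6 eV

For a 3D rectangular well E = (h²/8m_p)·Σ n_i²/L_i² = (6.63×10^-34)²/(8·1.67×10^-27) · [2²/(65.8 fm)² + 4²/(65.8 fm)² + 5²/(65.8 fm)²].
Evaluating gives E = 3.420×10^-13 J = 2.14×10^6 eV.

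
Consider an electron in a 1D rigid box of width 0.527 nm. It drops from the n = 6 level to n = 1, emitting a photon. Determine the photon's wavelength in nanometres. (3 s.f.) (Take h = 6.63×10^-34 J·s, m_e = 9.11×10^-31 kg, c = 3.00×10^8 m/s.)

E_1 = h²/(8m_eL²) = 2.172×10^-19 J, so ΔE = (6² − 1²)E_1 = 7.602×10^-18 J.
λ = hc/ΔE = (6.63×10^-34·3.00×10^8)/7.602×10^-18 = 2.62×10^-8 m = 26.2 nm.

λ = 26.2 nm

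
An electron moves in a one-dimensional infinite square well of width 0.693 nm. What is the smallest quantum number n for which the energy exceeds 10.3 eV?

E_1 = h²/(8m_eL²) = 1.255×10^-19 J = 0.7834 eV.
Need n² > 10.3/0.7834 = 13.15, i.e. n > 3.626.
The smallest integer satisfying this is n = 4.

n = 4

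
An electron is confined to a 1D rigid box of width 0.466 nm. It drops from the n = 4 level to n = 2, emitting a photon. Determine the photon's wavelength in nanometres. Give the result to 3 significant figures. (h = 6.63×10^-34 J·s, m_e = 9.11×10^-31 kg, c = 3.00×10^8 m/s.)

λ = 59.7 nm

E_1 = h²/(8m_eL²) = 2.777×10^-19 J, so ΔE = (4² − 2²)E_1 = 3.332×10^-18 J.
λ = hc/ΔE = (6.63×10^-34·3.00×10^8)/3.332×10^-18 = 5.97×10^-8 m = 59.7 nm.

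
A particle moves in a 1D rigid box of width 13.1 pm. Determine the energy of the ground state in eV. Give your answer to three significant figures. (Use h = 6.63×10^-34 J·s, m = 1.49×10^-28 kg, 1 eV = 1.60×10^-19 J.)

E_1 = 13.4 eV

For an infinite well E_n = n²h²/(8mL²), so E_1 = h²/(8mL²) = (6.63×10^-34)²/(8·1.49×10^-28·(1.31×10^-11 m)²) = 2.149×10^-18 J.
Converting, E_1 = 2.149×10^-18 J / (1.60×10^-19 J/eV) = 13.4 eV.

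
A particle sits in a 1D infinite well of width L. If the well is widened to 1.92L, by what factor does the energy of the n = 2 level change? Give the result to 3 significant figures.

E_n ∝ 1/L², so the energy scales by 1/1.92² = 0.271.

0.271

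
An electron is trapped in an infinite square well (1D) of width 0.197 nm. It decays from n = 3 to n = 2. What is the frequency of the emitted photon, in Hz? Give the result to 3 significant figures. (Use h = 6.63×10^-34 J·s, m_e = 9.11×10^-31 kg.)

f = 1.17×10^16 Hz

E_1 = h²/(8m_eL²) = 1.554×10^-18 J and ΔE = (3² − 2²)E_1 = 7.770×10^-18 J.
f = ΔE/h = 7.770×10^-18/6.63×10^-34 = 1.17×10^16 Hz.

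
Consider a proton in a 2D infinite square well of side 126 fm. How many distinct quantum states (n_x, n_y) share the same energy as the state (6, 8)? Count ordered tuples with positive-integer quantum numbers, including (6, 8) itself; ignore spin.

The level has n_x² + n_y² = 100. The ordered positive-integer solutions are (6, 8), (8, 6).
That gives 2 states.

degeneracy = 2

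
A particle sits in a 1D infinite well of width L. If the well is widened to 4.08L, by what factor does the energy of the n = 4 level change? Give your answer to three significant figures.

E_n ∝ 1/L², so the energy scales by 1/4.08² = 0.0601.

0.0601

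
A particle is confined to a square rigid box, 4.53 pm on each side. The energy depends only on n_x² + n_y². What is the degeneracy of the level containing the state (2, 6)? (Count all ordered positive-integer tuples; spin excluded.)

The level has n_x² + n_y² = 40. The ordered positive-integer solutions are (2, 6), (6, 2).
That gives 2 states.

degeneracy = 2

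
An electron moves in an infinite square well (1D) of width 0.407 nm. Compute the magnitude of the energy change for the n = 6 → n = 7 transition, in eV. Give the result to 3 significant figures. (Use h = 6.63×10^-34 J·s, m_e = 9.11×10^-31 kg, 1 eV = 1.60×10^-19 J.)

|ΔE| = 29.6 eV

E_1 = h²/(8m_eL²) = 3.641×10^-19 J.
|ΔE| = |6² − 7²|·E_1 = 13·3.641×10^-19 J = 4.733×10^-18 J = 29.6 eV.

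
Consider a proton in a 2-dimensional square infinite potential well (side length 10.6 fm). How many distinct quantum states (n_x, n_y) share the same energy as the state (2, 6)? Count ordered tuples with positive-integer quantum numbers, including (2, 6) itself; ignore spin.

The level has n_x² + n_y² = 40. The ordered positive-integer solutions are (2, 6), (6, 2).
That gives 2 states.

degeneracy = 2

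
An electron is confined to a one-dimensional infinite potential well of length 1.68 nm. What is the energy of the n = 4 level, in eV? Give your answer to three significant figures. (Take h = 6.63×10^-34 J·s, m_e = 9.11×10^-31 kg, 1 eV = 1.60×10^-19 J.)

E_4 = 2.14 eV

For an infinite well E_n = n²h²/(8m_eL²), so E_1 = h²/(8m_eL²) = (6.63×10^-34)²/(8·9.11×10^-31·(1.68×10^-9 m)²) = 2.137×10^-20 J.
Then E_4 = 4²·E_1 = 16·2.137×10^-20 J = 3.419×10^-19 J.
Converting, E_4 = 3.419×10^-19 J / (1.60×10^-19 J/eV) = 2.14 eV.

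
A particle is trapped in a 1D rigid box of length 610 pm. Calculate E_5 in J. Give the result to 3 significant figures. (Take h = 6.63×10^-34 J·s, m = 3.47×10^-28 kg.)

For an infinite well E_n = n²h²/(8mL²), so E_1 = h²/(8mL²) = (6.63×10^-34)²/(8·3.47×10^-28·(6.10×10^-10 m)²) = 4.255×10^-22 J.
Then E_5 = 5²·E_1 = 25·4.255×10^-22 J = 1.06×10^-20 J.

E_5 = 1.06×10^-20 J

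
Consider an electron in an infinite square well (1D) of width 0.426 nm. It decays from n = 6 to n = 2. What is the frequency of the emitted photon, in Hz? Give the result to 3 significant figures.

f = 1.60×10^16 Hz

E_1 = h²/(8m_eL²) = 3.320×10^-19 J and ΔE = (6² − 2²)E_1 = 1.062×10^-17 J.
f = ΔE/h = 1.062×10^-17/6.626×10^-34 = 1.60×10^16 Hz.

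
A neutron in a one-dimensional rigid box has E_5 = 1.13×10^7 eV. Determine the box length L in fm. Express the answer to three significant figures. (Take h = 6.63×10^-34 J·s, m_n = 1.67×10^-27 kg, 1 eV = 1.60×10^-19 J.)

From E_n = n²h²/(8m_nL²), L = n·h/√(8m_nE_n).
E_5 = 1.13×10^7 eV = 1.808×10^-12 J, so L = 5·6.63×10^-34/√(8·1.67×10^-27·1.808×10^-12) = 2.13×10^-14 m = 21.3 fm.

L = 21.3 fm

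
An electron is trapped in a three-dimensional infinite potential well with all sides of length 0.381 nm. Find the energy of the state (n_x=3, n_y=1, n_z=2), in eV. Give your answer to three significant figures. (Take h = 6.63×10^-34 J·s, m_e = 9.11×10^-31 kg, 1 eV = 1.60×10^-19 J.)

For a 3D rectangular well E = (h²/8m_e)·Σ n_i²/L_i² = (6.63×10^-34)²/(8·9.11×10^-31) · [3²/(0.381 nm)² + 1²/(0.381 nm)² + 2²/(0.381 nm)²].
Evaluating gives E = 5.817×10^-18 J = 36.4 eV.

E = 36.4 eV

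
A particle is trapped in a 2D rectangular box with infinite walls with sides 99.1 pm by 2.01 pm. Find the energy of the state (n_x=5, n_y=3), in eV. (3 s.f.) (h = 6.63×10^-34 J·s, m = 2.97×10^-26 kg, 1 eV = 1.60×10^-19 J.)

For a 2D rectangular well E = (h²/8m)·Σ n_i²/L_i² = (6.63×10^-34)²/(8·2.97×10^-26) · [5²/(99.1 pm)² + 3²/(2.01 pm)²].
Evaluating gives E = 4.126×10^-18 J = 25.8 eV.

E = 25.8 eV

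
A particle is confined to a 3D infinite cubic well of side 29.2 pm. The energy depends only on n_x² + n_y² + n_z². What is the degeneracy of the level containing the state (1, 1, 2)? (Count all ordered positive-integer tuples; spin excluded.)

The level has n_x² + n_y² + n_z² = 6. The ordered positive-integer solutions are (1, 1, 2), (1, 2, 1), (2, 1, 1).
That gives 3 states.

degeneracy = 3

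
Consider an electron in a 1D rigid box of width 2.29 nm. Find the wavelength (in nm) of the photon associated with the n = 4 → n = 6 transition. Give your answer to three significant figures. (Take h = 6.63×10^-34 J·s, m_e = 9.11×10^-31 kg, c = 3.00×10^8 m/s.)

λ = 865 nm

E_1 = h²/(8m_eL²) = 1.150×10^-20 J, so ΔE = (6² − 4²)E_1 = 2.300×10^-19 J.
λ = hc/ΔE = (6.63×10^-34·3.00×10^8)/2.300×10^-19 = 8.65×10^-7 m = 865 nm.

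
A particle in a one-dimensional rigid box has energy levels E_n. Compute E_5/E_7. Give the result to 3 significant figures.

0.510

E_n ∝ n², so E_5/E_7 = 5²/7² = 25/49 = 0.510.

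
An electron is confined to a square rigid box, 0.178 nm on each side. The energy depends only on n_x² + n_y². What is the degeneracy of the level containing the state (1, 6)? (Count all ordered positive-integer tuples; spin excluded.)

degeneracy = 2

The level has n_x² + n_y² = 37. The ordered positive-integer solutions are (1, 6), (6, 1).
That gives 2 states.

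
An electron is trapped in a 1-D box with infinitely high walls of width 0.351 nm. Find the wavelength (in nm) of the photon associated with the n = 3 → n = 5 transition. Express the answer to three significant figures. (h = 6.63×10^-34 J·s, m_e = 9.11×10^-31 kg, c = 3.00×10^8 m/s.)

E_1 = h²/(8m_eL²) = 4.896×10^-19 J, so ΔE = (5² − 3²)E_1 = 7.834×10^-18 J.
λ = hc/ΔE = (6.63×10^-34·3.00×10^8)/7.834×10^-18 = 2.54×10^-8 m = 25.4 nm.

λ = 25.4 nm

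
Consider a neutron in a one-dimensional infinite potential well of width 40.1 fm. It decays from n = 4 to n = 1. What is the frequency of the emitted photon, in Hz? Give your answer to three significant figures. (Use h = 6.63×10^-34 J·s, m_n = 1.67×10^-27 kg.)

E_1 = h²/(8m_nL²) = 2.046×10^-14 J and ΔE = (4² − 1²)E_1 = 3.069×10^-13 J.
f = ΔE/h = 3.069×10^-13/6.63×10^-34 = 4.63×10^20 Hz.

f = 4.63×10^20 Hz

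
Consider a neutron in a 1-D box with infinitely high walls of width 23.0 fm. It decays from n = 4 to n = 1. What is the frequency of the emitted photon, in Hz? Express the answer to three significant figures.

E_1 = h²/(8m_nL²) = 6.194×10^-14 J and ΔE = (4² − 1²)E_1 = 9.291×10^-13 J.
f = ΔE/h = 9.291×10^-13/6.626×10^-34 = 1.40×10^21 Hz.

f = 1.40×10^21 Hz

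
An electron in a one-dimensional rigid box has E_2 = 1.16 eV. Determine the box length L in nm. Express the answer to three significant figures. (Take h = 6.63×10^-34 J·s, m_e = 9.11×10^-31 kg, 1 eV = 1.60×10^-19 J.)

L = 1.14 nm

From E_n = n²h²/(8m_eL²), L = n·h/√(8m_eE_n).
E_2 = 1.16 eV = 1.856×10^-19 J, so L = 2·6.63×10^-34/√(8·9.11×10^-31·1.856×10^-19) = 1.14×10^-9 m = 1.14 nm.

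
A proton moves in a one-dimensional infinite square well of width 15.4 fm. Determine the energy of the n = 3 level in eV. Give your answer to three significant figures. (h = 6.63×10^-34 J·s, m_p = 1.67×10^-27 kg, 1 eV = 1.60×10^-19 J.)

For an infinite well E_n = n²h²/(8m_pL²), so E_1 = h²/(8m_pL²) = (6.63×10^-34)²/(8·1.67×10^-27·(1.54×10^-14 m)²) = 1.387×10^-13 J.
Then E_3 = 3²·E_1 = 9·1.387×10^-13 J = 1.248×10^-12 J.
Converting, E_3 = 1.248×10^-12 J / (1.60×10^-19 J/eV) = 7.80×10^6 eV.

E_3 = 7.80×10^6 eV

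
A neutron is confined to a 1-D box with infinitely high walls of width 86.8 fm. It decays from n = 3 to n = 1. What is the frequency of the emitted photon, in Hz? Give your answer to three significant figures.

f = 5.25×10^19 Hz

E_1 = h²/(8m_nL²) = 4.349×10^-15 J and ΔE = (3² − 1²)E_1 = 3.479×10^-14 J.
f = ΔE/h = 3.479×10^-14/6.626×10^-34 = 5.25×10^19 Hz.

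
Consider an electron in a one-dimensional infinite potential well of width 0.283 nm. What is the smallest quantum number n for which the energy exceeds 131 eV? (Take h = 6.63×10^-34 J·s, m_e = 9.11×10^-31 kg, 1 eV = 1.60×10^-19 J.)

n = 6

E_1 = h²/(8m_eL²) = 7.531×10^-19 J = 4.707 eV.
Need n² > 131/4.707 = 27.83, i.e. n > 5.275.
The smallest integer satisfying this is n = 6.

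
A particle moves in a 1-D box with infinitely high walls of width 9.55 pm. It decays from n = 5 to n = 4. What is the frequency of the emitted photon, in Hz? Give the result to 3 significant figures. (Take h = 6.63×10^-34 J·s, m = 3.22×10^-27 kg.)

E_1 = h²/(8mL²) = 1.871×10^-19 J and ΔE = (5² − 4²)E_1 = 1.684×10^-18 J.
f = ΔE/h = 1.684×10^-18/6.63×10^-34 = 2.54×10^15 Hz.

f = 2.54×10^15 Hz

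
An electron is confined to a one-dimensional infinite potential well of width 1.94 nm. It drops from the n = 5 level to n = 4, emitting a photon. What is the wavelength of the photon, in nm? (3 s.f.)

E_1 = h²/(8m_eL²) = 1.601×10^-20 J, so ΔE = (5² − 4²)E_1 = 1.441×10^-19 J.
λ = hc/ΔE = (6.626×10^-34·2.998×10^8)/1.441×10^-19 = 1.38×10^-6 m = 1.38×10^3 nm.

λ = 1.38×10^3 nm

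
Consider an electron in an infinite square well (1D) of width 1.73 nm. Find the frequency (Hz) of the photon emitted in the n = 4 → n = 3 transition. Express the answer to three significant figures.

f = 2.13×10^14 Hz

E_1 = h²/(8m_eL²) = 2.013×10^-20 J and ΔE = (4² − 3²)E_1 = 1.409×10^-19 J.
f = ΔE/h = 1.409×10^-19/6.626×10^-34 = 2.13×10^14 Hz.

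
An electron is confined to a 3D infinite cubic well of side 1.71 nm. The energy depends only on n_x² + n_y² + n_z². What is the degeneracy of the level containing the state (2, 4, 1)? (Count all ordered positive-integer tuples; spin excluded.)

degeneracy = 6

The level has n_x² + n_y² + n_z² = 21. The ordered positive-integer solutions are (1, 2, 4), (1, 4, 2), (2, 1, 4), (2, 4, 1), (4, 1, 2), (4, 2, 1).
That gives 6 states.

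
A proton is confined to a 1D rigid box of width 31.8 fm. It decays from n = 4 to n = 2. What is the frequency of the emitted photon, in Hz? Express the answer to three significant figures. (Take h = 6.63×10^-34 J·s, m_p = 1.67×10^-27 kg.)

f = 5.89×10^20 Hz

E_1 = h²/(8m_pL²) = 3.254×10^-14 J and ΔE = (4² − 2²)E_1 = 3.905×10^-13 J.
f = ΔE/h = 3.905×10^-13/6.63×10^-34 = 5.89×10^20 Hz.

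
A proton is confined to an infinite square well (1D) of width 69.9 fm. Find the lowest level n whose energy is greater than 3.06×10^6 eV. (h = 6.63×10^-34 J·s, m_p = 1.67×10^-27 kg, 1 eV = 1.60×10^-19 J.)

E_1 = h²/(8m_pL²) = 6.734×10^-15 J = 4.209×10^4 eV.
Need n² > 3.06×10^6/4.209×10^4 = 72.70, i.e. n > 8.526.
The smallest integer satisfying this is n = 9.

n = 9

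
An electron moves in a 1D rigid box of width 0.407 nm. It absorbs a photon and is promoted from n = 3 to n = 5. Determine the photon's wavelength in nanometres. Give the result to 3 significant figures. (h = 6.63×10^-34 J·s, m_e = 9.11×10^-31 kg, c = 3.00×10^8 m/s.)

λ = 34.1 nm

E_1 = h²/(8m_eL²) = 3.641×10^-19 J, so ΔE = (5² − 3²)E_1 = 5.826×10^-18 J.
λ = hc/ΔE = (6.63×10^-34·3.00×10^8)/5.826×10^-18 = 3.41×10^-8 m = 34.1 nm.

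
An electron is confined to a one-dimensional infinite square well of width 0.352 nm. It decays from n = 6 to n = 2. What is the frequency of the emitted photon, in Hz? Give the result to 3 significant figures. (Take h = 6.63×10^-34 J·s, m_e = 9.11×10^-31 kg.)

E_1 = h²/(8m_eL²) = 4.868×10^-19 J and ΔE = (6² − 2²)E_1 = 1.558×10^-17 J.
f = ΔE/h = 1.558×10^-17/6.63×10^-34 = 2.35×10^16 Hz.

f = 2.35×10^16 Hz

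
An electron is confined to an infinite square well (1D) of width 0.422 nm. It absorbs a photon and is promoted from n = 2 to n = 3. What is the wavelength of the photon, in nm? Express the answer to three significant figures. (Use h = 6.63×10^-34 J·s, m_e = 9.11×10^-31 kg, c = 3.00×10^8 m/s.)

E_1 = h²/(8m_eL²) = 3.387×10^-19 J, so ΔE = (3² − 2²)E_1 = 1.693×10^-18 J.
λ = hc/ΔE = (6.63×10^-34·3.00×10^8)/1.693×10^-18 = 1.17×10^-7 m = 117 nm.

λ = 117 nm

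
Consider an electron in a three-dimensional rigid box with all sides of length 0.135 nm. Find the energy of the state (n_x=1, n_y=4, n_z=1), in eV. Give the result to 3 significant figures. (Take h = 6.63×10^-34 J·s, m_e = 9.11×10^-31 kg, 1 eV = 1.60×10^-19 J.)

For a 3D rectangular well E = (h²/8m_e)·Σ n_i²/L_i² = (6.63×10^-34)²/(8·9.11×10^-31) · [1²/(0.135 nm)² + 4²/(0.135 nm)² + 1²/(0.135 nm)²].
Evaluating gives E = 5.957×10^-17 J = 372 eV.

E = 372 eV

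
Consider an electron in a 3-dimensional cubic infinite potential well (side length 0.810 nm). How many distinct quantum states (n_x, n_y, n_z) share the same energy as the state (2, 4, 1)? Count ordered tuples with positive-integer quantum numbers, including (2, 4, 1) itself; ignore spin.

The level has n_x² + n_y² + n_z² = 21. The ordered positive-integer solutions are (1, 2, 4), (1, 4, 2), (2, 1, 4), (2, 4, 1), (4, 1, 2), (4, 2, 1).
That gives 6 states.

degeneracy = 6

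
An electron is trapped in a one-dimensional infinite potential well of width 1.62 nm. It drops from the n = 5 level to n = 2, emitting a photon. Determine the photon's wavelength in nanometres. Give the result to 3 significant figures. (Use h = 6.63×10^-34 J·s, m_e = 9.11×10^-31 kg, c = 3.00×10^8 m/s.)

λ = 412 nm

E_1 = h²/(8m_eL²) = 2.298×10^-20 J, so ΔE = (5² − 2²)E_1 = 4.826×10^-19 J.
λ = hc/ΔE = (6.63×10^-34·3.00×10^8)/4.826×10^-19 = 4.12×10^-7 m = 412 nm.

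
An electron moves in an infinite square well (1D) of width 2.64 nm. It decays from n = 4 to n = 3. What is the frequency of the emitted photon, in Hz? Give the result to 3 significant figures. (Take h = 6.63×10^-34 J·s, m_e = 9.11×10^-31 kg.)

E_1 = h²/(8m_eL²) = 8.654×10^-21 J and ΔE = (4² − 3²)E_1 = 6.058×10^-20 J.
f = ΔE/h = 6.058×10^-20/6.63×10^-34 = 9.14×10^13 Hz.

f = 9.14×10^13 Hz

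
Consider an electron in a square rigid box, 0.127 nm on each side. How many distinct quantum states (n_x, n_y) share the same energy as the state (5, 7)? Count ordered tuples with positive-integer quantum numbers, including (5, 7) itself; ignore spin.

degeneracy = 2

The level has n_x² + n_y² = 74. The ordered positive-integer solutions are (5, 7), (7, 5).
That gives 2 states.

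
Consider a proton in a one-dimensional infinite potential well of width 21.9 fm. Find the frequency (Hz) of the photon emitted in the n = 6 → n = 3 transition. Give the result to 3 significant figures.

f = 2.79×10^21 Hz

E_1 = h²/(8m_pL²) = 6.840×10^-14 J and ΔE = (6² − 3²)E_1 = 1.847×10^-12 J.
f = ΔE/h = 1.847×10^-12/6.626×10^-34 = 2.79×10^21 Hz.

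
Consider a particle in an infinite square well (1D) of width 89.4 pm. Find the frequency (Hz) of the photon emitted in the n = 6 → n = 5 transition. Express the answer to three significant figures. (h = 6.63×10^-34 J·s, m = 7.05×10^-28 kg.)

E_1 = h²/(8mL²) = 9.752×10^-21 J and ΔE = (6² − 5²)E_1 = 1.073×10^-19 J.
f = ΔE/h = 1.073×10^-19/6.63×10^-34 = 1.62×10^14 Hz.

f = 1.62×10^14 Hz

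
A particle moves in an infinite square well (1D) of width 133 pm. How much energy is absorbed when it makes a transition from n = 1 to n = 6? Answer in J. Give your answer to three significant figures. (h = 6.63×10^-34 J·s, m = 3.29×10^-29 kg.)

|ΔE| = 3.30×10^-18 J

E_1 = h²/(8mL²) = 9.441×10^-20 J.
|ΔE| = |1² − 6²|·E_1 = 35·9.441×10^-20 J = 3.30×10^-18 J.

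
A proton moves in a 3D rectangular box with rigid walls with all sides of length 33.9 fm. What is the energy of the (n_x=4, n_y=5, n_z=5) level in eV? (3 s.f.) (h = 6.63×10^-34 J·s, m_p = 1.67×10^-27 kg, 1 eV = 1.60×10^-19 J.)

For a 3D rectangular well E = (h²/8m_p)·Σ n_i²/L_i² = (6.63×10^-34)²/(8·1.67×10^-27) · [4²/(33.9 fm)² + 5²/(33.9 fm)² + 5²/(33.9 fm)²].
Evaluating gives E = 1.890×10^-12 J = 1.18×10^7 eV.

E = 1.18×10^7 eV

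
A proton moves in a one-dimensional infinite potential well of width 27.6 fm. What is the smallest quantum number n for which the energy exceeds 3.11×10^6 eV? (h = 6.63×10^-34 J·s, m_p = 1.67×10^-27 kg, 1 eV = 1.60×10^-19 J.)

n = 4

E_1 = h²/(8m_pL²) = 4.319×10^-14 J = 2.699×10^5 eV.
Need n² > 3.11×10^6/2.699×10^5 = 11.52, i.e. n > 3.394.
The smallest integer satisfying this is n = 4.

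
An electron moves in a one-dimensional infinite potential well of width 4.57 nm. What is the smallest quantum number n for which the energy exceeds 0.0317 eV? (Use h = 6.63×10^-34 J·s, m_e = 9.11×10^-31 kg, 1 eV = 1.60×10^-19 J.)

E_1 = h²/(8m_eL²) = 2.888×10^-21 J = 0.01805 eV.
Need n² > 0.0317/0.01805 = 1.756, i.e. n > 1.325.
The smallest integer satisfying this is n = 2.

n = 2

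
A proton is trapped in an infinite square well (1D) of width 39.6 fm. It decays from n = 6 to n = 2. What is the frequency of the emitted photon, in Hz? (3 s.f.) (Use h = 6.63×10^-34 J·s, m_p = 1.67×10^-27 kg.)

f = 1.01×10^21 Hz

E_1 = h²/(8m_pL²) = 2.098×10^-14 J and ΔE = (6² − 2²)E_1 = 6.714×10^-13 J.
f = ΔE/h = 6.714×10^-13/6.63×10^-34 = 1.01×10^21 Hz.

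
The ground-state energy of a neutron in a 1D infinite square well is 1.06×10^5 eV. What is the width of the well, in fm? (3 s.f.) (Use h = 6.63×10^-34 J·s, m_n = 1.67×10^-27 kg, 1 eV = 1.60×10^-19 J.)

L = 44.0 fm

From E_n = n²h²/(8m_nL²), L = n·h/√(8m_nE_n).
E_1 = 1.06×10^5 eV = 1.696×10^-14 J, so L = 1·6.63×10^-34/√(8·1.67×10^-27·1.696×10^-14) = 4.40×10^-14 m = 44.0 fm.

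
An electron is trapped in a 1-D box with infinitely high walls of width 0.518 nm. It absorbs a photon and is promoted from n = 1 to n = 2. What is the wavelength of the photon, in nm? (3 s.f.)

λ = 295 nm

E_1 = h²/(8m_eL²) = 2.245×10^-19 J, so ΔE = (2² − 1²)E_1 = 6.735×10^-19 J.
λ = hc/ΔE = (6.626×10^-34·2.998×10^8)/6.735×10^-19 = 2.95×10^-7 m = 295 nm.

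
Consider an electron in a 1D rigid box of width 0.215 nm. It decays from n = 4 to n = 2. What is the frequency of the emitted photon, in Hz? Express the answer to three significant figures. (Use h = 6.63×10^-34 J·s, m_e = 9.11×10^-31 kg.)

f = 2.36×10^16 Hz

E_1 = h²/(8m_eL²) = 1.305×10^-18 J and ΔE = (4² − 2²)E_1 = 1.566×10^-17 J.
f = ΔE/h = 1.566×10^-17/6.63×10^-34 = 2.36×10^16 Hz.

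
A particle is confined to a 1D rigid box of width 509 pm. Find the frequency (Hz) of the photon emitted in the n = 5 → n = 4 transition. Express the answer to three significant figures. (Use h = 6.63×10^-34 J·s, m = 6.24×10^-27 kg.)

f = 4.61×10^11 Hz

E_1 = h²/(8mL²) = 3.399×10^-23 J and ΔE = (5² − 4²)E_1 = 3.059×10^-22 J.
f = ΔE/h = 3.059×10^-22/6.63×10^-34 = 4.61×10^11 Hz.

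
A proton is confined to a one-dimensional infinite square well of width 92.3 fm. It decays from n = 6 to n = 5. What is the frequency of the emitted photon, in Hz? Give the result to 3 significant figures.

f = 6.39×10^19 Hz

E_1 = h²/(8m_pL²) = 3.850×10^-15 J and ΔE = (6² − 5²)E_1 = 4.235×10^-14 J.
f = ΔE/h = 4.235×10^-14/6.626×10^-34 = 6.39×10^19 Hz.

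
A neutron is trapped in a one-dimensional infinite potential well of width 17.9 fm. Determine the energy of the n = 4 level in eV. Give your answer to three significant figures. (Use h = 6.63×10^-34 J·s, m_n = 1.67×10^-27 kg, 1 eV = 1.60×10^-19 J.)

E_4 = 1.03×10^7 eV

For an infinite well E_n = n²h²/(8m_nL²), so E_1 = h²/(8m_nL²) = (6.63×10^-34)²/(8·1.67×10^-27·(1.79×10^-14 m)²) = 1.027×10^-13 J.
Then E_4 = 4²·E_1 = 16·1.027×10^-13 J = 1.643×10^-12 J.
Converting, E_4 = 1.643×10^-12 J / (1.60×10^-19 J/eV) = 1.03×10^7 eV.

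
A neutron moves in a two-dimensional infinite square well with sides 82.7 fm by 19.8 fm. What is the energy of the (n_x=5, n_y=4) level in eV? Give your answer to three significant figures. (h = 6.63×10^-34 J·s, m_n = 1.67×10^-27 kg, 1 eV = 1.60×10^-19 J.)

For a 2D rectangular well E = (h²/8m_n)·Σ n_i²/L_i² = (6.63×10^-34)²/(8·1.67×10^-27) · [5²/(82.7 fm)² + 4²/(19.8 fm)²].
Evaluating gives E = 1.463×10^-12 J = 9.14×10^6 eV.

E = 9.14×10^6 eV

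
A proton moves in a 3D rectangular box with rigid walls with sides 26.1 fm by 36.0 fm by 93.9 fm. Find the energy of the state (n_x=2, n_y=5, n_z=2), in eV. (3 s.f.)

For a 3D rectangular well E = (h²/8m_p)·Σ n_i²/L_i² = (6.626×10^-34)²/(8·1.673×10^-27) · [2²/(26.1 fm)² + 5²/(36.0 fm)² + 2²/(93.9 fm)²].
Evaluating gives E = 8.403×10^-13 J = 5.25×10^6 eV.

E = 5.25×10^6 eV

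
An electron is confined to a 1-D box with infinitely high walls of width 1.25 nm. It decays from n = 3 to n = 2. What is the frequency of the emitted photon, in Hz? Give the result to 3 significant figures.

E_1 = h²/(8m_eL²) = 3.856×10^-20 J and ΔE = (3² − 2²)E_1 = 1.928×10^-19 J.
f = ΔE/h = 1.928×10^-19/6.626×10^-34 = 2.91×10^14 Hz.

f = 2.91×10^14 Hz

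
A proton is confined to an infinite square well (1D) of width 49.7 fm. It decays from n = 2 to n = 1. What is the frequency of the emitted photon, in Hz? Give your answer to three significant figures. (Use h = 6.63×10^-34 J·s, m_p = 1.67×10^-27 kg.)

f = 6.03×10^19 Hz

E_1 = h²/(8m_pL²) = 1.332×10^-14 J and ΔE = (2² − 1²)E_1 = 3.996×10^-14 J.
f = ΔE/h = 3.996×10^-14/6.63×10^-34 = 6.03×10^19 Hz.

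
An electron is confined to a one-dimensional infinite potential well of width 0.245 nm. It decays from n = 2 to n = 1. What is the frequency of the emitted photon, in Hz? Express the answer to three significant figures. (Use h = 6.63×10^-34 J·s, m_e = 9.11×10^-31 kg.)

E_1 = h²/(8m_eL²) = 1.005×10^-18 J and ΔE = (2² − 1²)E_1 = 3.015×10^-18 J.
f = ΔE/h = 3.015×10^-18/6.63×10^-34 = 4.55×10^15 Hz.

f = 4.55×10^15 Hz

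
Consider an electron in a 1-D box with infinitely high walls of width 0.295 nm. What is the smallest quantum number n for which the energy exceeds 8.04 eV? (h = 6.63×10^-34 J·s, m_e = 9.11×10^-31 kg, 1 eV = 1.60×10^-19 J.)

E_1 = h²/(8m_eL²) = 6.931×10^-19 J = 4.332 eV.
Need n² > 8.04/4.332 = 1.856, i.e. n > 1.362.
The smallest integer satisfying this is n = 2.

n = 2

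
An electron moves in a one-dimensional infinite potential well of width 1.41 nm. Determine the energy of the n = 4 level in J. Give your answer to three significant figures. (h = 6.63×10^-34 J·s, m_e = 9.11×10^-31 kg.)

For an infinite well E_n = n²h²/(8m_eL²), so E_1 = h²/(8m_eL²) = (6.63×10^-34)²/(8·9.11×10^-31·(1.41×10^-9 m)²) = 3.034×10^-20 J.
Then E_4 = 4²·E_1 = 16·3.034×10^-20 J = 4.85×10^-19 J.

E_4 = 4.85×10^-19 J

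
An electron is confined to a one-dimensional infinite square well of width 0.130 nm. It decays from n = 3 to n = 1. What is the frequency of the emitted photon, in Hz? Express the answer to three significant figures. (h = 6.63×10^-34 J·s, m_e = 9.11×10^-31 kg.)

f = 4.31×10^16 Hz

E_1 = h²/(8m_eL²) = 3.569×10^-18 J and ΔE = (3² − 1²)E_1 = 2.855×10^-17 J.
f = ΔE/h = 2.855×10^-17/6.63×10^-34 = 4.31×10^16 Hz.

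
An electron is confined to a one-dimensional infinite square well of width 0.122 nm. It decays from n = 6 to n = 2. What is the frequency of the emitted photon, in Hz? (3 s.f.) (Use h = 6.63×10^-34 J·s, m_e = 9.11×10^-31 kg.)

f = 1.96×10^17 Hz

E_1 = h²/(8m_eL²) = 4.052×10^-18 J and ΔE = (6² − 2²)E_1 = 1.297×10^-16 J.
f = ΔE/h = 1.297×10^-16/6.63×10^-34 = 1.96×10^17 Hz.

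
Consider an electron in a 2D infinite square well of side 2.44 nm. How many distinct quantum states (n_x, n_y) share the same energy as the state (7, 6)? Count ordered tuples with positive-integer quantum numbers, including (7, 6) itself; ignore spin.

degeneracy = 4

The level has n_x² + n_y² = 85. The ordered positive-integer solutions are (2, 9), (6, 7), (7, 6), (9, 2).
That gives 4 states.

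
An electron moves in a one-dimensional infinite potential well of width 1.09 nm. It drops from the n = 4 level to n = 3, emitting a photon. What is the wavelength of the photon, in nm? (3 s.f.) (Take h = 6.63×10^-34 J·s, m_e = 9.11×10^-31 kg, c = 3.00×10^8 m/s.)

E_1 = h²/(8m_eL²) = 5.077×10^-20 J, so ΔE = (4² − 3²)E_1 = 3.554×10^-19 J.
λ = hc/ΔE = (6.63×10^-34·3.00×10^8)/3.554×10^-19 = 5.60×10^-7 m = 560 nm.

λ = 560 nm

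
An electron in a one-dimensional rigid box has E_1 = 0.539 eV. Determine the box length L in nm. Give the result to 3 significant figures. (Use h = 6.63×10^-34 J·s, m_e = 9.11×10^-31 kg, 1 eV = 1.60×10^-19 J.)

From E_n = n²h²/(8m_eL²), L = n·h/√(8m_eE_n).
E_1 = 0.539 eV = 8.624×10^-20 J, so L = 1·6.63×10^-34/√(8·9.11×10^-31·8.624×10^-20) = 8.36×10^-10 m = 0.836 nm.

L = 0.836 nm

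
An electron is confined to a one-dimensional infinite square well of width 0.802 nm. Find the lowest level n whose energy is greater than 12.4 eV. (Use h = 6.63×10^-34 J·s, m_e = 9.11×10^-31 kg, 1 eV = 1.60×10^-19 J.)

n = 5

E_1 = h²/(8m_eL²) = 9.377×10^-20 J = 0.5861 eV.
Need n² > 12.4/0.5861 = 21.16, i.e. n > 4.600.
The smallest integer satisfying this is n = 5.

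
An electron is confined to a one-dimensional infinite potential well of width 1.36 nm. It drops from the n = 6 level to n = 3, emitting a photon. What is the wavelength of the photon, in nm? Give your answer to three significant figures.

E_1 = h²/(8m_eL²) = 3.257×10^-20 J, so ΔE = (6² − 3²)E_1 = 8.794×10^-19 J.
λ = hc/ΔE = (6.626×10^-34·2.998×10^8)/8.794×10^-19 = 2.26×10^-7 m = 226 nm.

λ = 226 nm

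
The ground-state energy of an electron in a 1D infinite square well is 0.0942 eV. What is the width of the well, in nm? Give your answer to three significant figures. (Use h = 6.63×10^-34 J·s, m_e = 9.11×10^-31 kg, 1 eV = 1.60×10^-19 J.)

From E_n = n²h²/(8m_eL²), L = n·h/√(8m_eE_n).
E_1 = 0.0942 eV = 1.507×10^-20 J, so L = 1·6.63×10^-34/√(8·9.11×10^-31·1.507×10^-20) = 2.00×10^-9 m = 2.00 nm.

L = 2.00 nm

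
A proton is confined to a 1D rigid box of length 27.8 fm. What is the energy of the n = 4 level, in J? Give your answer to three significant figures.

For an infinite well E_n = n²h²/(8m_pL²), so E_1 = h²/(8m_pL²) = (6.626×10^-34)²/(8·1.673×10^-27·(2.78×10^-14 m)²) = 4.245×10^-14 J.
Then E_4 = 4²·E_1 = 16·4.245×10^-14 J = 6.79×10^-13 J.

E_4 = 6.79×10^-13 J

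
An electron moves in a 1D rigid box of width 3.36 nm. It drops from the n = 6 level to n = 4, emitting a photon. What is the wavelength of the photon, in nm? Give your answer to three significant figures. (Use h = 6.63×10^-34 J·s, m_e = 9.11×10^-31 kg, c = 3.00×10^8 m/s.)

E_1 = h²/(8m_eL²) = 5.342×10^-21 J, so ΔE = (6² − 4²)E_1 = 1.068×10^-19 J.
λ = hc/ΔE = (6.63×10^-34·3.00×10^8)/1.068×10^-19 = 1.86×10^-6 m = 1.86×10^3 nm.

λ = 1.86×10^3 nm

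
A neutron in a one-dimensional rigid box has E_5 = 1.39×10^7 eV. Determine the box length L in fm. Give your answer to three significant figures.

From E_n = n²h²/(8m_nL²), L = n·h/√(8m_nE_n).
E_5 = 1.39×10^7 eV = 2.227×10^-12 J, so L = 5·6.626×10^-34/√(8·1.675×10^-27·2.227×10^-12) = 1.92×10^-14 m = 19.2 fm.

L = 19.2 fm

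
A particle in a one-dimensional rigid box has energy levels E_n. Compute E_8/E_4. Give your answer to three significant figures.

4.00

E_n ∝ n², so E_8/E_4 = 8²/4² = 64/16 = 4.00.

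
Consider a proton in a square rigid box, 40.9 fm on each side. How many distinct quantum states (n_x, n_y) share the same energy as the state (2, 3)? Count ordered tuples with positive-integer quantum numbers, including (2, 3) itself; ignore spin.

The level has n_x² + n_y² = 13. The ordered positive-integer solutions are (2, 3), (3, 2).
That gives 2 states.

degeneracy = 2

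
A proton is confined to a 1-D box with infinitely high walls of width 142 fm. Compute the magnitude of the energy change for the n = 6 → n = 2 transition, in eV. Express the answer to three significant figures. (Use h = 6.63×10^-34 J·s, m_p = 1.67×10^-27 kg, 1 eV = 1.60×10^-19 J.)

|ΔE| = 3.26×10^5 eV

E_1 = h²/(8m_pL²) = 1.632×10^-15 J.
|ΔE| = |6² − 2²|·E_1 = 32·1.632×10^-15 J = 5.222×10^-14 J = 3.26×10^5 eV.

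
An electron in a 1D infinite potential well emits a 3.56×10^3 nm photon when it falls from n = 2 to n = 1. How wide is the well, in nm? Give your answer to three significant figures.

L = 1.80 nm

The photon carries ΔE = hc/λ = 6.626×10^-34·2.998×10^8/3.56×10^-6 m = 5.580×10^-20 J.
Since ΔE = (2² − 1²)E_1, E_1 = 1.860×10^-20 J, and L = h/√(8m_eE_1) = 1.80×10^-9 m = 1.80 nm.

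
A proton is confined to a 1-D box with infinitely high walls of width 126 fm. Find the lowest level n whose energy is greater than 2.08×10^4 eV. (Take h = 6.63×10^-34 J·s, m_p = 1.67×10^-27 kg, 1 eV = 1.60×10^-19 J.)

n = 2

E_1 = h²/(8m_pL²) = 2.072×10^-15 J = 1.295×10^4 eV.
Need n² > 2.08×10^4/1.295×10^4 = 1.606, i.e. n > 1.267.
The smallest integer satisfying this is n = 2.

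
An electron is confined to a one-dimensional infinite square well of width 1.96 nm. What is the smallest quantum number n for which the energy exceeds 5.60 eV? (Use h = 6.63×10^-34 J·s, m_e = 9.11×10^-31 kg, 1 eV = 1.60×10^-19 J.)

E_1 = h²/(8m_eL²) = 1.570×10^-20 J = 0.09813 eV.
Need n² > 5.60/0.09813 = 57.07, i.e. n > 7.554.
The smallest integer satisfying this is n = 8.

n = 8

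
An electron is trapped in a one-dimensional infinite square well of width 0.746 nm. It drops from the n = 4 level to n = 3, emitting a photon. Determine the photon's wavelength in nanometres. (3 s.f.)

λ = 262 nm

E_1 = h²/(8m_eL²) = 1.083×10^-19 J, so ΔE = (4² − 3²)E_1 = 7.581×10^-19 J.
λ = hc/ΔE = (6.626×10^-34·2.998×10^8)/7.581×10^-19 = 2.62×10^-7 m = 262 nm.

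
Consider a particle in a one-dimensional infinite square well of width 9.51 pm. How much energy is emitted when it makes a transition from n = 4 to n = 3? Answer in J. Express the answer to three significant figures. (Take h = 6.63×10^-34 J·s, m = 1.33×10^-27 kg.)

E_1 = h²/(8mL²) = 4.568×10^-19 J.
|ΔE| = |4² − 3²|·E_1 = 7·4.568×10^-19 J = 3.20×10^-18 J.

|ΔE| = 3.20×10^-18 J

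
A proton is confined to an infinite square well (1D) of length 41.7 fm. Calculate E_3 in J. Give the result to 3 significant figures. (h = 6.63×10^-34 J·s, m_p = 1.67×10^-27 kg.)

For an infinite well E_n = n²h²/(8m_pL²), so E_1 = h²/(8m_pL²) = (6.63×10^-34)²/(8·1.67×10^-27·(4.17×10^-14 m)²) = 1.892×10^-14 J.
Then E_3 = 3²·E_1 = 9·1.892×10^-14 J = 1.70×10^-13 J.

E_3 = 1.70×10^-13 J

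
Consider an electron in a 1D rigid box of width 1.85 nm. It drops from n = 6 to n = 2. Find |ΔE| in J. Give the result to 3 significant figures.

|ΔE| = 5.63×10^-19 J

E_1 = h²/(8m_eL²) = 1.760×10^-20 J.
|ΔE| = |6² − 2²|·E_1 = 32·1.760×10^-20 J = 5.63×10^-19 J.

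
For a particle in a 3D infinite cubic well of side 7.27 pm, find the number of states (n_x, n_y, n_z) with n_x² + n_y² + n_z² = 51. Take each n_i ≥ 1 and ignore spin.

degeneracy = 6

The level has n_x² + n_y² + n_z² = 51. The ordered positive-integer solutions are (1, 1, 7), (1, 5, 5), (1, 7, 1), (5, 1, 5), (5, 5, 1), (7, 1, 1).
That gives 6 states.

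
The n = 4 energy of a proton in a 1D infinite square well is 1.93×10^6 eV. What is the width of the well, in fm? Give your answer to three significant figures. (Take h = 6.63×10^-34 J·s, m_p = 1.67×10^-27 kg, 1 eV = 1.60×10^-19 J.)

From E_n = n²h²/(8m_pL²), L = n·h/√(8m_pE_n).
E_4 = 1.93×10^6 eV = 3.088×10^-13 J, so L = 4·6.63×10^-34/√(8·1.67×10^-27·3.088×10^-13) = 4.13×10^-14 m = 41.3 fm.

L = 41.3 fm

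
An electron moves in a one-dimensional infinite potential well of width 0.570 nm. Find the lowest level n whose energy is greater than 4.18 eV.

n = 2

E_1 = h²/(8m_eL²) = 1.854×10^-19 J = 1.157 eV.
Need n² > 4.18/1.157 = 3.613, i.e. n > 1.901.
The smallest integer satisfying this is n = 2.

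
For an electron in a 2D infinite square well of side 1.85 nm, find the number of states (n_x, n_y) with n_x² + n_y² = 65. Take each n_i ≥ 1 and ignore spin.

The level has n_x² + n_y² = 65. The ordered positive-integer solutions are (1, 8), (4, 7), (7, 4), (8, 1).
That gives 4 states.

degeneracy = 4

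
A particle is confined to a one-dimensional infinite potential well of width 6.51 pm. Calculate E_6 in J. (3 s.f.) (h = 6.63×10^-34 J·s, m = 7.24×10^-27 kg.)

For an infinite well E_n = n²h²/(8mL²), so E_1 = h²/(8mL²) = (6.63×10^-34)²/(8·7.24×10^-27·(6.51×10^-12 m)²) = 1.791×10^-19 J.
Then E_6 = 6²·E_1 = 36·1.791×10^-19 J = 6.45×10^-18 J.

E_6 = 6.45×10^-18 J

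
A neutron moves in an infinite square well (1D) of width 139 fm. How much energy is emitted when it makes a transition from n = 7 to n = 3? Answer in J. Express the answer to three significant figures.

E_1 = h²/(8m_nL²) = 1.696×10^-15 J.
|ΔE| = |7² − 3²|·E_1 = 40·1.696×10^-15 J = 6.78×10^-14 J.

|ΔE| = 6.78×10^-14 J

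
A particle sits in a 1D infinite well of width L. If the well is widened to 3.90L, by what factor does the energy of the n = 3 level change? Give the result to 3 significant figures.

0.0657

E_n ∝ 1/L², so the energy scales by 1/3.90² = 0.0657.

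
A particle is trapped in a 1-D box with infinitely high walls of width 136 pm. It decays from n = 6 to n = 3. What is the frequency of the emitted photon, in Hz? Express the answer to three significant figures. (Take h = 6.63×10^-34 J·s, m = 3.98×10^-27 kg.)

E_1 = h²/(8mL²) = 7.464×10^-22 J and ΔE = (6² − 3²)E_1 = 2.015×10^-20 J.
f = ΔE/h = 2.015×10^-20/6.63×10^-34 = 3.04×10^13 Hz.

f = 3.04×10^13 Hz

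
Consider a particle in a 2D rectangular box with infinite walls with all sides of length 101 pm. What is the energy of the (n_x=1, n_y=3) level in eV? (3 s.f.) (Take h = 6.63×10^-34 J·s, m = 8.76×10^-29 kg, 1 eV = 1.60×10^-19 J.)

E = 3.84 eV

For a 2D rectangular well E = (h²/8m)·Σ n_i²/L_i² = (6.63×10^-34)²/(8·8.76×10^-29) · [1²/(101 pm)² + 3²/(101 pm)²].
Evaluating gives E = 6.149×10^-19 J = 3.84 eV.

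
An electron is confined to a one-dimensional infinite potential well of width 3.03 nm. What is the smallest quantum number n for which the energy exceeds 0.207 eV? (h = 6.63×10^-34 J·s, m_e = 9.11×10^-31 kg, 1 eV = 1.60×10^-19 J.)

n = 3

E_1 = h²/(8m_eL²) = 6.570×10^-21 J = 0.04106 eV.
Need n² > 0.207/0.04106 = 5.041, i.e. n > 2.245.
The smallest integer satisfying this is n = 3.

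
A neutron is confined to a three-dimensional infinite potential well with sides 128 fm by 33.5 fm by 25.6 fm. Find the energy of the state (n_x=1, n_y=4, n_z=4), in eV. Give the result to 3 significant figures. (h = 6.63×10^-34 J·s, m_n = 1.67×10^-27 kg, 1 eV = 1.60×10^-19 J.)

E = 7.96×10^6 eV

For a 3D rectangular well E = (h²/8m_n)·Σ n_i²/L_i² = (6.63×10^-34)²/(8·1.67×10^-27) · [1²/(128 fm)² + 4²/(33.5 fm)² + 4²/(25.6 fm)²].
Evaluating gives E = 1.274×10^-12 J = 7.96×10^6 eV.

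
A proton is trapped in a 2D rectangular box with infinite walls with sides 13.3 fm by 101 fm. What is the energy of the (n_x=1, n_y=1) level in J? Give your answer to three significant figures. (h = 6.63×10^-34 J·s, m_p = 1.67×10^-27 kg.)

E = 1.89×10^-13 J

For a 2D rectangular well E = (h²/8m_p)·Σ n_i²/L_i² = (6.63×10^-34)²/(8·1.67×10^-27) · [1²/(13.3 fm)² + 1²/(101 fm)²].
Evaluating gives E = 1.89×10^-13 J.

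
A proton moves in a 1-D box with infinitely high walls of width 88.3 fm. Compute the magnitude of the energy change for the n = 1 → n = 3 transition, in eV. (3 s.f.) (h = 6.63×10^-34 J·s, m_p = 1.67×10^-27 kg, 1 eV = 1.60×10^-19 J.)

E_1 = h²/(8m_pL²) = 4.220×10^-15 J.
|ΔE| = |1² − 3²|·E_1 = 8·4.220×10^-15 J = 3.376×10^-14 J = 2.11×10^5 eV.

|ΔE| = 2.11×10^5 eV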